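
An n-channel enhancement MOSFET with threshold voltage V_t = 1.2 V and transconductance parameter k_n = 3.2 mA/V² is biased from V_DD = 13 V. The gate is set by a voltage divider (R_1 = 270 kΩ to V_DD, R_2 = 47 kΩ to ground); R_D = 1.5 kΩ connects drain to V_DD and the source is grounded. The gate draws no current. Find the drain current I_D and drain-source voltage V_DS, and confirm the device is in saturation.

I_D ≈ 0.85 mA, V_DS ≈ 12 V

V_G = V_DD·R_2/(R_1+R_2) = 13×47/317 = 1.93 V. With the source grounded, V_GS = V_G = 1.93 V.
Assume saturation: I_D = (k_n/2)(V_GS − V_t)² = (3.2/2)×(1.93 − 1.2)² = 1.6×0.727² = 0.847 mA.
V_DS = V_DD − I_D·R_D = 13 − 0.847×1.5 = 11.7 V.
Saturation requires V_DS ≥ V_GS − V_t = 0.727 V; 11.7 ≥ 0.727 ✓.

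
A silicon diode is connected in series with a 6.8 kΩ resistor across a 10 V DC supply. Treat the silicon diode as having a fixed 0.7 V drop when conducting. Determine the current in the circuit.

KVL around the loop: 10 = V_D + I·R = 0.7 + I × 6.8 kΩ.
So I = (10 − 0.7) / 6.8 kΩ = 9.3 / 6.8 = 1.37 mA.

I ≈ 1.4 mA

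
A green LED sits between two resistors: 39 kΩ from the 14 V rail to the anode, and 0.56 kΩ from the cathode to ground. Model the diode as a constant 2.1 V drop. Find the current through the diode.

I ≈ 0.3 mA

The two resistors are in series with the diode, so KVL gives 14 = I·39 + 2.1 + I·0.56.
I = (14 − 2.1) / (39 + 0.56) kΩ = 11.9 / 39.6 = 0.301 mA.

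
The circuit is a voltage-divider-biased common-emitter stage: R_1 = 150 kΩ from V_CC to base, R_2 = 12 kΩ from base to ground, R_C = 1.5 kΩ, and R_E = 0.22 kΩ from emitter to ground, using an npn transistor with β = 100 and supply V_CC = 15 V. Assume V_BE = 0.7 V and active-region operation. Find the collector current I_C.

I_C ≈ 1.2 mA

Thevenize the base divider: V_Th = V_CC·R_2/(R_1+R_2) = 15×12/162 = 1.11 V, R_Th = R_1‖R_2 = 11.1 kΩ.
Base-emitter loop: V_Th = I_B·R_Th + V_BE + (β+1)I_B·R_E, so I_B = (1.11 − 0.7) / (11.1 + 101×0.22) = 0.0123 mA.
I_C = β·I_B = 100×0.0123 = 1.23 mA, and I_E = (β+1)I_B = 1.25 mA.
V_CE = V_CC − I_C·R_C − I_E·R_E = 15 − 1.23×1.5 − 1.25×0.22 = 12.9 V.
V_CE = 12.9 V > 0.2 V confirms active-region operation.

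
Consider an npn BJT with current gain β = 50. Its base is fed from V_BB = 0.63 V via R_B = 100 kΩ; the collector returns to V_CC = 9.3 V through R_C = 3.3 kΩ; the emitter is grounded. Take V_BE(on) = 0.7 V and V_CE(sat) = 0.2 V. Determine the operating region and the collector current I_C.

cutoff; I_C ≈ 0

V_BB = 0.63 V ≤ V_BE(on) = 0.7 V, so the base-emitter junction is not forward biased.
The transistor is in cutoff: I_B = I_C = 0.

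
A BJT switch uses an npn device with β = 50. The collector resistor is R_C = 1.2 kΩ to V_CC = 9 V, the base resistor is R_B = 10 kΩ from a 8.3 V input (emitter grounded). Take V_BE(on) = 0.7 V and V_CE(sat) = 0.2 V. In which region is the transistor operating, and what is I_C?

saturation; I_C ≈ 7.3 mA

Assume active: I_B = (8.3 − 0.7)/10 = 0.76 mA, giving I_C = β·I_B = 38 mA.
But then V_CE = 9 − 38×1.2 = -36.6 V < V_CE(sat) = 0.2 V — impossible in the active region.
So the transistor is saturated. With V_CE = 0.2 V, I_C = (V_CC − 0.2)/R_C = 8.8/1.2 = 7.33 mA.
Check: β·I_B = 38 mA > I_C = 7.33 mA, confirming saturation.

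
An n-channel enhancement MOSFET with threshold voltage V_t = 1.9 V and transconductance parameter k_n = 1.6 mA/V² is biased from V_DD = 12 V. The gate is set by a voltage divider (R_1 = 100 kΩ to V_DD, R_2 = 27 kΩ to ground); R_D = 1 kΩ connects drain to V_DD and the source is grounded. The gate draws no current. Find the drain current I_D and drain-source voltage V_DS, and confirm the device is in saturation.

V_G = V_DD·R_2/(R_1+R_2) = 12×27/127 = 2.55 V. With the source grounded, V_GS = V_G = 2.55 V.
Assume saturation: I_D = (k_n/2)(V_GS − V_t)² = (1.6/2)×(2.55 − 1.9)² = 0.8×0.651² = 0.339 mA.
V_DS = V_DD − I_D·R_D = 12 − 0.339×1 = 11.7 V.
Saturation requires V_DS ≥ V_GS − V_t = 0.651 V; 11.7 ≥ 0.651 ✓.

I_D ≈ 0.34 mA, V_DS ≈ 12 V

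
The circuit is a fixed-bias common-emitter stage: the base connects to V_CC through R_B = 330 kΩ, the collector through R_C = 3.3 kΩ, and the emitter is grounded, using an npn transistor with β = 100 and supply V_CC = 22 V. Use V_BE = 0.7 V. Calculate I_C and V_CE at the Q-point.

I_C ≈ 6.5 mA, V_CE ≈ 0.7 V

Base loop: V_CC = I_B·R_B + V_BE, so I_B = (22 − 0.7)/330 kΩ = 0.0645 mA.
In the active region I_C = β·I_B = 100 × 0.0645 = 6.45 mA.
Collector loop: V_CE = V_CC − I_C·R_C = 22 − 6.45×3.3 = 0.7 V.
Since V_CE = 0.7 V > V_CE(sat) ≈ 0.2 V, the transistor is in the active region as assumed.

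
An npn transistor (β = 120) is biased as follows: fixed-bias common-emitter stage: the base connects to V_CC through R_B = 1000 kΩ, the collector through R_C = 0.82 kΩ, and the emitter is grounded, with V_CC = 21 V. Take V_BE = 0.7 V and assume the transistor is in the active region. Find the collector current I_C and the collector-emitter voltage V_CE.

I_C ≈ 2.4 mA, V_CE ≈ 19 V

Base loop: V_CC = I_B·R_B + V_BE, so I_B = (21 − 0.7)/1000 kΩ = 0.0203 mA.
In the active region I_C = β·I_B = 120 × 0.0203 = 2.44 mA.
Collector loop: V_CE = V_CC − I_C·R_C = 21 − 2.44×0.82 = 19 V.
Since V_CE = 19 V > V_CE(sat) ≈ 0.2 V, the transistor is in the active region as assumed.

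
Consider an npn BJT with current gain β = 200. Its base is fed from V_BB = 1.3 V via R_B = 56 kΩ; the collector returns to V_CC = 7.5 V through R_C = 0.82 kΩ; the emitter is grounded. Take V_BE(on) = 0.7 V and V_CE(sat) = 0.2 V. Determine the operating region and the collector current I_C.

Assume active. Base-emitter loop: I_B = (V_BB − V_BE)/R_B = (1.3 − 0.7)/56 = 0.0107 mA.
I_C = β·I_B = 200×0.0107 = 2.14 mA.
V_CE = V_CC − I_C·R_C = 7.5 − 2.14×0.82 = 5.74 V > V_CE(sat), so the active-region assumption holds.

active; I_C ≈ 2.1 mA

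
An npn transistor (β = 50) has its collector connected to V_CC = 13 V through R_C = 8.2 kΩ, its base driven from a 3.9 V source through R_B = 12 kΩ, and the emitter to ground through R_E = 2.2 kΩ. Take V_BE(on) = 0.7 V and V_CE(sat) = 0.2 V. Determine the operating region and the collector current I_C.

Assume active: I_B = (3.9 − 0.7)/(12 + 51×2.2) = 0.0258 mA, I_C = β·I_B = 1.29 mA.
Then V_CE = 13 − 1.29×8.2 − 1.31×2.2 = -0.454 V < 0.2 V — the active assumption fails.
Re-solve with V_CE = 0.2 V. KCL at the emitter: V_E/R_E = (V_BB−0.7−V_E)/R_B + (V_CC−0.2−V_E)/R_C, giving V_E = 2.77 V.
I_C = (V_CC − 0.2 − V_E)/R_C = (12.8 − 2.77)/8.2 = 1.22 mA.
Check: I_B = (3.2 − 2.77)/12 = 0.0358 mA, and β·I_B = 1.79 mA > I_C, confirming saturation.

saturation; I_C ≈ 1.2 mA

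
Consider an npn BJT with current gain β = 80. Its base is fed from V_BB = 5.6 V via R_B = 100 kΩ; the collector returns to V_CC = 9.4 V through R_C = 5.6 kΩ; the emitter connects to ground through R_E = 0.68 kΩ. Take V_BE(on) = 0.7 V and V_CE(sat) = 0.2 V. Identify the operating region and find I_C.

saturation; I_C ≈ 1.5 mA

Assume active: I_B = (5.6 − 0.7)/(100 + 81×0.68) = 0.0316 mA, I_C = β·I_B = 2.53 mA.
Then V_CE = 9.4 − 2.53×5.6 − 2.56×0.68 = -6.5 V < 0.2 V — the active assumption fails.
Re-solve with V_CE = 0.2 V. KCL at the emitter: V_E/R_E = (V_BB−0.7−V_E)/R_B + (V_CC−0.2−V_E)/R_C, giving V_E = 1.02 V.
I_C = (V_CC − 0.2 − V_E)/R_C = (9.2 − 1.02)/5.6 = 1.46 mA.
Check: I_B = (4.9 − 1.02)/100 = 0.0388 mA, and β·I_B = 3.1 mA > I_C, confirming saturation.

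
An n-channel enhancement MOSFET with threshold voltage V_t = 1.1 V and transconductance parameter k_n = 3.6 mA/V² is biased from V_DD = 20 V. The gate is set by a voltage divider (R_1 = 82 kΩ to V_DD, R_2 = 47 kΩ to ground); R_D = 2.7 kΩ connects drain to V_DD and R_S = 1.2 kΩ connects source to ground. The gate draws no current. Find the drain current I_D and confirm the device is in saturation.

V_G = V_DD·R_2/(R_1+R_2) = 20×47/129 = 7.29 V.
Assume saturation: I_D = (k_n/2)(V_GS − V_t)² with V_GS = V_G − I_D·R_S = 7.29 − 1.2·I_D.
Substituting gives 2.59·I_D² − 27.7·I_D + 68.9 = 0, with roots I_D = 3.93 or 6.77 mA.
The root I_D = 6.77 mA gives V_GS = -0.84 V ≤ V_t, so take I_D = 3.93 mA.
Then V_GS = 2.58 V and V_DS = V_DD − I_D(R_D+R_S) = 20 − 3.93×3.9 = 4.69 V.
Saturation requires V_DS ≥ V_GS − V_t = 1.48 V; 4.69 ≥ 1.48 ✓.

I_D ≈ 3.9 mA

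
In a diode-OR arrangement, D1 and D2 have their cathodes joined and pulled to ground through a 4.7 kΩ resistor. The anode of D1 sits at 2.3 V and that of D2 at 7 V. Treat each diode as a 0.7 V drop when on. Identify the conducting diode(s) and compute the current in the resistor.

Assume both conduct. Then node N would need to be at both 2.3−0.7 = 1.6 V and 7−0.7 = 6.3 V, which is impossible.
Assume only D2 conducts: V_N = 7 − 0.7 = 6.3 V, so I_R = 6.3/4.7 = 1.34 mA.
Check D1: its anode-to-cathode voltage is 2.3 − 6.3 = -4 V < 0.7 V, so it is off. The assumption is consistent.

Only D2 conducts; I_R ≈ 1.3 mA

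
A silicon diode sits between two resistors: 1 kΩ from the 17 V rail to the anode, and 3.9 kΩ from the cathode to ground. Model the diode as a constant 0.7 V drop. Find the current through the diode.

The two resistors are in series with the diode, so KVL gives 17 = I·1 + 0.7 + I·3.9.
I = (17 − 0.7) / (1 + 3.9) kΩ = 16.3 / 4.9 = 3.33 mA.

I ≈ 3.3 mA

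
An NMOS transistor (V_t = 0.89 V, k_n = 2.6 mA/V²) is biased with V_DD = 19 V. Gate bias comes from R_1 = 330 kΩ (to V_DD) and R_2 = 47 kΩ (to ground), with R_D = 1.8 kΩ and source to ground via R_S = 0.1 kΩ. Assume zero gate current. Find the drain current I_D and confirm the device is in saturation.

V_G = V_DD·R_2/(R_1+R_2) = 19×47/377 = 2.37 V.
Assume saturation: I_D = (k_n/2)(V_GS − V_t)² with V_GS = V_G − I_D·R_S = 2.37 − 0.1·I_D.
Substituting gives 0.013·I_D² − 1.38·I_D + 2.84 = 0, with roots I_D = 2.09 or 104 mA.
The root I_D = 104 mA gives V_GS = -8.07 V ≤ V_t, so take I_D = 2.09 mA.
Then V_GS = 2.16 V and V_DS = V_DD − I_D(R_D+R_S) = 19 − 2.09×1.9 = 15 V.
Saturation requires V_DS ≥ V_GS − V_t = 1.27 V; 15 ≥ 1.27 ✓.

I_D ≈ 2.1 mA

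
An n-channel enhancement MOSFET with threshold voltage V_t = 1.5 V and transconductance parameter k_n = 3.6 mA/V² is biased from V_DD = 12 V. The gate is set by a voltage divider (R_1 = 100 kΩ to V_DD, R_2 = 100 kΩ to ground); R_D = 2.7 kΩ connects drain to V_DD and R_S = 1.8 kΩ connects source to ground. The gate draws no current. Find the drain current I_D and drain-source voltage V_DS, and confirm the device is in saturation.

V_G = V_DD·R_2/(R_1+R_2) = 12×100/200 = 6 V.
Assume saturation: I_D = (k_n/2)(V_GS − V_t)² with V_GS = V_G − I_D·R_S = 6 − 1.8·I_D.
Substituting gives 5.83·I_D² − 30.2·I_D + 36.4 = 0, with roots I_D = 1.93 or 3.25 mA.
The root I_D = 3.25 mA gives V_GS = 0.157 V ≤ V_t, so take I_D = 1.93 mA.
Then V_GS = 2.53 V and V_DS = V_DD − I_D(R_D+R_S) = 12 − 1.93×4.5 = 3.34 V.
Saturation requires V_DS ≥ V_GS − V_t = 1.03 V; 3.34 ≥ 1.03 ✓.

I_D ≈ 1.9 mA, V_DS ≈ 3.3 V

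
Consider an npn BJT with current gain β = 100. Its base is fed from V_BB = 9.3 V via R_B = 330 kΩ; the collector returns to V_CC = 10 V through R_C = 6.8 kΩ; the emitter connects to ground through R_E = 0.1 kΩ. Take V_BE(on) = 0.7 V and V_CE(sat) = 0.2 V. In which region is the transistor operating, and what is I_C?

saturation; I_C ≈ 1.4 mA

Assume active: I_B = (9.3 − 0.7)/(330 + 101×0.1) = 0.0253 mA, I_C = β·I_B = 2.53 mA.
Then V_CE = 10 − 2.53×6.8 − 2.55×0.1 = -7.45 V < 0.2 V — the active assumption fails.
Re-solve with V_CE = 0.2 V. KCL at the emitter: V_E/R_E = (V_BB−0.7−V_E)/R_B + (V_CC−0.2−V_E)/R_C, giving V_E = 0.145 V.
I_C = (V_CC − 0.2 − V_E)/R_C = (9.8 − 0.145)/6.8 = 1.42 mA.
Check: I_B = (8.6 − 0.145)/330 = 0.0256 mA, and β·I_B = 2.56 mA > I_C, confirming saturation.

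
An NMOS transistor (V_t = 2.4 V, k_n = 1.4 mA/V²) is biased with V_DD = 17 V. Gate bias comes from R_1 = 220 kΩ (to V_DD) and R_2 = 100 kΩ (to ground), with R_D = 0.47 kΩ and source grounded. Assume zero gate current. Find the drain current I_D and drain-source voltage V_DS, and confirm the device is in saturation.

I_D ≈ 5.9 mA, V_DS ≈ 14 V

V_G = V_DD·R_2/(R_1+R_2) = 17×100/320 = 5.31 V. With the source grounded, V_GS = V_G = 5.31 V.
Assume saturation: I_D = (k_n/2)(V_GS − V_t)² = (1.4/2)×(5.31 − 2.4)² = 0.7×2.91² = 5.94 mA.
V_DS = V_DD − I_D·R_D = 17 − 5.94×0.47 = 14.2 V.
Saturation requires V_DS ≥ V_GS − V_t = 2.91 V; 14.2 ≥ 2.91 ✓.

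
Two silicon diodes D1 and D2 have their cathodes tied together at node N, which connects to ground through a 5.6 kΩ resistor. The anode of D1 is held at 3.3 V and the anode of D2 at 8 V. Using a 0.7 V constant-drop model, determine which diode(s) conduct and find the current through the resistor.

Only D2 conducts; I_R ≈ 1.3 mA

Assume both conduct. Then node N would need to be at both 3.3−0.7 = 2.6 V and 8−0.7 = 7.3 V, which is impossible.
Assume only D2 conducts: V_N = 8 − 0.7 = 7.3 V, so I_R = 7.3/5.6 = 1.3 mA.
Check D1: its anode-to-cathode voltage is 3.3 − 7.3 = -4 V < 0.7 V, so it is off. The assumption is consistent.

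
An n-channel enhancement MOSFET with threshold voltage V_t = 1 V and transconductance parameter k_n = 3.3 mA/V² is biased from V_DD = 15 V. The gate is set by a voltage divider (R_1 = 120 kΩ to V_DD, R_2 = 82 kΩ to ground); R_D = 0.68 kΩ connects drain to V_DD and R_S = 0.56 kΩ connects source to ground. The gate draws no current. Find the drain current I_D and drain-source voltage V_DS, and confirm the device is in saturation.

I_D ≈ 5.8 mA, V_DS ≈ 7.9 V

V_G = V_DD·R_2/(R_1+R_2) = 15×82/202 = 6.09 V.
Assume saturation: I_D = (k_n/2)(V_GS − V_t)² with V_GS = V_G − I_D·R_S = 6.09 − 0.56·I_D.
Substituting gives 0.517·I_D² − 10.4·I_D + 42.7 = 0, with roots I_D = 5.75 or 14.4 mA.
The root I_D = 14.4 mA gives V_GS = -1.95 V ≤ V_t, so take I_D = 5.75 mA.
Then V_GS = 2.87 V and V_DS = V_DD − I_D(R_D+R_S) = 15 − 5.75×1.24 = 7.87 V.
Saturation requires V_DS ≥ V_GS − V_t = 1.87 V; 7.87 ≥ 1.87 ✓.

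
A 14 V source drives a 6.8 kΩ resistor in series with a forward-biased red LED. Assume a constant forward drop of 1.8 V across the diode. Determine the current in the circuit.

I ≈ 1.8 mA

KVL around the loop: 14 = V_D + I·R = 1.8 + I × 6.8 kΩ.
So I = (14 − 1.8) / 6.8 kΩ = 12.2 / 6.8 = 1.79 mA.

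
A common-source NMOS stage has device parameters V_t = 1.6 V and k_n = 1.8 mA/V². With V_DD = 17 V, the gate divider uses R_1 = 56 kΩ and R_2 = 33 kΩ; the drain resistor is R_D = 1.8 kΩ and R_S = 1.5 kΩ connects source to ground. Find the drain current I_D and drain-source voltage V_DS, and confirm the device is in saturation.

V_G = V_DD·R_2/(R_1+R_2) = 17×33/89 = 6.3 V.
Assume saturation: I_D = (k_n/2)(V_GS − V_t)² with V_GS = V_G − I_D·R_S = 6.3 − 1.5·I_D.
Substituting gives 2.03·I_D² − 13.7·I_D + 19.9 = 0, with roots I_D = 2.11 or 4.65 mA.
The root I_D = 4.65 mA gives V_GS = -0.673 V ≤ V_t, so take I_D = 2.11 mA.
Then V_GS = 3.13 V and V_DS = V_DD − I_D(R_D+R_S) = 17 − 2.11×3.3 = 10 V.
Saturation requires V_DS ≥ V_GS − V_t = 1.53 V; 10 ≥ 1.53 ✓.

I_D ≈ 2.1 mA, V_DS ≈ 10 V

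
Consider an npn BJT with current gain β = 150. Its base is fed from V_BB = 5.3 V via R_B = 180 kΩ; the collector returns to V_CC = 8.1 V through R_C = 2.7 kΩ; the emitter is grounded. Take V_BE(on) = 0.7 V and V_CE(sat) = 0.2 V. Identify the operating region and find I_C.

Assume active: I_B = (5.3 − 0.7)/180 = 0.0256 mA, giving I_C = β·I_B = 3.83 mA.
But then V_CE = 8.1 − 3.83×2.7 = -2.25 V < V_CE(sat) = 0.2 V — impossible in the active region.
So the transistor is saturated. With V_CE = 0.2 V, I_C = (V_CC − 0.2)/R_C = 7.9/2.7 = 2.93 mA.
Check: β·I_B = 3.83 mA > I_C = 2.93 mA, confirming saturation.

saturation; I_C ≈ 2.9 mA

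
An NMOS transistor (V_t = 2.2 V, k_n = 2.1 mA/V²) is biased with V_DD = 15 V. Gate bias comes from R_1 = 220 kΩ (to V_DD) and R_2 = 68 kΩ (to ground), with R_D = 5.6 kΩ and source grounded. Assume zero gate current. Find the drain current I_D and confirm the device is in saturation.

V_G = V_DD·R_2/(R_1+R_2) = 15×68/288 = 3.54 V. With the source grounded, V_GS = V_G = 3.54 V.
Assume saturation: I_D = (k_n/2)(V_GS − V_t)² = (2.1/2)×(3.54 − 2.2)² = 1.05×1.34² = 1.89 mA.
V_DS = V_DD − I_D·R_D = 15 − 1.89×5.6 = 4.42 V.
Saturation requires V_DS ≥ V_GS − V_t = 1.34 V; 4.42 ≥ 1.34 ✓.

I_D ≈ 1.9 mA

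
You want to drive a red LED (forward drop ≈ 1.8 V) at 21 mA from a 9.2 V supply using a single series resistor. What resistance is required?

R ≈ 0.35 kΩ

The resistor drops V_S − V_D = 9.2 − 1.8 = 7.4 V at 21 mA.
R = 7.4 V / 21 mA = 0.352 kΩ.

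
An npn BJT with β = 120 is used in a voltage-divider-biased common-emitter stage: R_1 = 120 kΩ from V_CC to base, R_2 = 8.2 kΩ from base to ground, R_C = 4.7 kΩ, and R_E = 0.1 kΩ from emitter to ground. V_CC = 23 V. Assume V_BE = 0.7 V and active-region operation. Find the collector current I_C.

Thevenize the base divider: V_Th = V_CC·R_2/(R_1+R_2) = 23×8.2/128 = 1.47 V, R_Th = R_1‖R_2 = 7.68 kΩ.
Base-emitter loop: V_Th = I_B·R_Th + V_BE + (β+1)I_B·R_E, so I_B = (1.47 − 0.7) / (7.68 + 121×0.1) = 0.039 mA.
I_C = β·I_B = 120×0.039 = 4.68 mA, and I_E = (β+1)I_B = 4.72 mA.
V_CE = V_CC − I_C·R_C − I_E·R_E = 23 − 4.68×4.7 − 4.72×0.1 = 0.535 V.
V_CE = 0.535 V > 0.2 V confirms active-region operation.

I_C ≈ 4.7 mA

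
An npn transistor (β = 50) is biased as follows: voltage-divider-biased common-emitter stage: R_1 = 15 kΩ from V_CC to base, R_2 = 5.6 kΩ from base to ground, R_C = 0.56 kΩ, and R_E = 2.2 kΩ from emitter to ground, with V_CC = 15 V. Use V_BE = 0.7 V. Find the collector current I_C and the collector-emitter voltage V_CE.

I_C ≈ 1.5 mA, V_CE ≈ 11 V

Thevenize the base divider: V_Th = V_CC·R_2/(R_1+R_2) = 15×5.6/20.6 = 4.08 V, R_Th = R_1‖R_2 = 4.08 kΩ.
Base-emitter loop: V_Th = I_B·R_Th + V_BE + (β+1)I_B·R_E, so I_B = (4.08 − 0.7) / (4.08 + 51×2.2) = 0.029 mA.
I_C = β·I_B = 50×0.029 = 1.45 mA, and I_E = (β+1)I_B = 1.48 mA.
V_CE = V_CC − I_C·R_C − I_E·R_E = 15 − 1.45×0.56 − 1.48×2.2 = 10.9 V.
V_CE = 10.9 V > 0.2 V confirms active-region operation.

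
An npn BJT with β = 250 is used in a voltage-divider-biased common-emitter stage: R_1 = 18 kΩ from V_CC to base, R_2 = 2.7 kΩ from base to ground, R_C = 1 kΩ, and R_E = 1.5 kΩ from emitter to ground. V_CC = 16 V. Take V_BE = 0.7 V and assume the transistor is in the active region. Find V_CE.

Thevenize the base divider: V_Th = V_CC·R_2/(R_1+R_2) = 16×2.7/20.7 = 2.09 V, R_Th = R_1‖R_2 = 2.35 kΩ.
Base-emitter loop: V_Th = I_B·R_Th + V_BE + (β+1)I_B·R_E, so I_B = (2.09 − 0.7) / (2.35 + 251×1.5) = 0.00366 mA.
I_C = β·I_B = 250×0.00366 = 0.915 mA, and I_E = (β+1)I_B = 0.919 mA.
V_CE = V_CC − I_C·R_C − I_E·R_E = 16 − 0.915×1 − 0.919×1.5 = 13.7 V.
V_CE = 13.7 V > 0.2 V confirms active-region operation.

V_CE ≈ 14 V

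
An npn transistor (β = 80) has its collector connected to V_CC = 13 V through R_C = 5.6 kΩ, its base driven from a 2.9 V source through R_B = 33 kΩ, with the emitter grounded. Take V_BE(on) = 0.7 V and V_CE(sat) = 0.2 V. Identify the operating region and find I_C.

saturation; I_C ≈ 2.3 mA

Assume active: I_B = (2.9 − 0.7)/33 = 0.0667 mA, giving I_C = β·I_B = 5.33 mA.
But then V_CE = 13 − 5.33×5.6 = -16.9 V < V_CE(sat) = 0.2 V — impossible in the active region.
So the transistor is saturated. With V_CE = 0.2 V, I_C = (V_CC − 0.2)/R_C = 12.8/5.6 = 2.29 mA.
Check: β·I_B = 5.33 mA > I_C = 2.29 mA, confirming saturation.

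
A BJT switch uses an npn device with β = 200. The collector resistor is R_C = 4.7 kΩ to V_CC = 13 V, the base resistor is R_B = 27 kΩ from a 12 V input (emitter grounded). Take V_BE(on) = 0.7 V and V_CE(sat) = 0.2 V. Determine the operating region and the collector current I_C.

saturation; I_C ≈ 2.7 mA

Assume active: I_B = (12 − 0.7)/27 = 0.419 mA, giving I_C = β·I_B = 83.7 mA.
But then V_CE = 13 − 83.7×4.7 = -380 V < V_CE(sat) = 0.2 V — impossible in the active region.
So the transistor is saturated. With V_CE = 0.2 V, I_C = (V_CC − 0.2)/R_C = 12.8/4.7 = 2.72 mA.
Check: β·I_B = 83.7 mA > I_C = 2.72 mA, confirming saturation.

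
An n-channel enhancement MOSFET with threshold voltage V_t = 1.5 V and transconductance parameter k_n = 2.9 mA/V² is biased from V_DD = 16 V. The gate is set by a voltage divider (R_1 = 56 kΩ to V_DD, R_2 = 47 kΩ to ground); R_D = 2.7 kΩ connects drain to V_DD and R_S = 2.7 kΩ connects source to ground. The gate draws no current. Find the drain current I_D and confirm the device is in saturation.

V_G = V_DD·R_2/(R_1+R_2) = 16×47/103 = 7.3 V.
Assume saturation: I_D = (k_n/2)(V_GS − V_t)² with V_GS = V_G − I_D·R_S = 7.3 − 2.7·I_D.
Substituting gives 10.6·I_D² − 46.4·I_D + 48.8 = 0, with roots I_D = 1.74 or 2.65 mA.
The root I_D = 2.65 mA gives V_GS = 0.148 V ≤ V_t, so take I_D = 1.74 mA.
Then V_GS = 2.6 V and V_DS = V_DD − I_D(R_D+R_S) = 16 − 1.74×5.4 = 6.59 V.
Saturation requires V_DS ≥ V_GS − V_t = 1.1 V; 6.59 ≥ 1.1 ✓.

I_D ≈ 1.7 mA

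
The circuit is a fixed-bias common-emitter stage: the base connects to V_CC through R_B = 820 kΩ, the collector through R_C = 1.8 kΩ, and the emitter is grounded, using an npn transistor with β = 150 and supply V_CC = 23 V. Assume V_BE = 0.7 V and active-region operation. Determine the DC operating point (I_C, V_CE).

Base loop: V_CC = I_B·R_B + V_BE, so I_B = (23 − 0.7)/820 kΩ = 0.0272 mA.
In the active region I_C = β·I_B = 150 × 0.0272 = 4.08 mA.
Collector loop: V_CE = V_CC − I_C·R_C = 23 − 4.08×1.8 = 15.7 V.
Since V_CE = 15.7 V > V_CE(sat) ≈ 0.2 V, the transistor is in the active region as assumed.

I_C ≈ 4.1 mA, V_CE ≈ 16 V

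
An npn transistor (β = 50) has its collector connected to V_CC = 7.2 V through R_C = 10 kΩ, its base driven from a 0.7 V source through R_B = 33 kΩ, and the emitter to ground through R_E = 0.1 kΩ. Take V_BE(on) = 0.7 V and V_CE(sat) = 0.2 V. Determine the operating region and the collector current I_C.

V_BB = 0.7 V ≤ V_BE(on) = 0.7 V, so the base-emitter junction is not forward biased.
The transistor is in cutoff: I_B = I_C = 0.

cutoff; I_C ≈ 0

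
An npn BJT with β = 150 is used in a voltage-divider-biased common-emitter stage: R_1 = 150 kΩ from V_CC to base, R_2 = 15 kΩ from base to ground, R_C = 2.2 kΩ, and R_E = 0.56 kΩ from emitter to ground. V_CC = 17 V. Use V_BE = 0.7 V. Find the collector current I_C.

I_C ≈ 1.3 mA

Thevenize the base divider: V_Th = V_CC·R_2/(R_1+R_2) = 17×15/165 = 1.55 V, R_Th = R_1‖R_2 = 13.6 kΩ.
Base-emitter loop: V_Th = I_B·R_Th + V_BE + (β+1)I_B·R_E, so I_B = (1.55 − 0.7) / (13.6 + 151×0.56) = 0.00861 mA.
I_C = β·I_B = 150×0.00861 = 1.29 mA, and I_E = (β+1)I_B = 1.3 mA.
V_CE = V_CC − I_C·R_C − I_E·R_E = 17 − 1.29×2.2 − 1.3×0.56 = 13.4 V.
V_CE = 13.4 V > 0.2 V confirms active-region operation.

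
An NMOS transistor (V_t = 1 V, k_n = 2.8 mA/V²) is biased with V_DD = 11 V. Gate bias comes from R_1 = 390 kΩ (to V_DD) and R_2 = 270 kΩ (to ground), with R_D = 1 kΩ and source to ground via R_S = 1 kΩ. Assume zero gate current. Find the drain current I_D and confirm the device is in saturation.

V_G = V_DD·R_2/(R_1+R_2) = 11×270/660 = 4.5 V.
Assume saturation: I_D = (k_n/2)(V_GS − V_t)² with V_GS = V_G − I_D·R_S = 4.5 − 1·I_D.
Substituting gives 1.4·I_D² − 10.8·I_D + 17.1 = 0, with roots I_D = 2.24 or 5.48 mA.
The root I_D = 5.48 mA gives V_GS = -0.978 V ≤ V_t, so take I_D = 2.24 mA.
Then V_GS = 2.26 V and V_DS = V_DD − I_D(R_D+R_S) = 11 − 2.24×2 = 6.53 V.
Saturation requires V_DS ≥ V_GS − V_t = 1.26 V; 6.53 ≥ 1.26 ✓.

I_D ≈ 2.2 mA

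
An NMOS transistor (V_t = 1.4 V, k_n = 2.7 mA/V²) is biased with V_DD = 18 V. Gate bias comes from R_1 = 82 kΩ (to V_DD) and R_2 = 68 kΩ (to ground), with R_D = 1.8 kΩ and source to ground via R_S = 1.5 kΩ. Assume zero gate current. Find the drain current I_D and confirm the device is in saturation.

I_D ≈ 3.4 mA

V_G = V_DD·R_2/(R_1+R_2) = 18×68/150 = 8.16 V.
Assume saturation: I_D = (k_n/2)(V_GS − V_t)² with V_GS = V_G − I_D·R_S = 8.16 − 1.5·I_D.
Substituting gives 3.04·I_D² − 28.4·I_D + 61.7 = 0, with roots I_D = 3.44 or 5.9 mA.
The root I_D = 5.9 mA gives V_GS = -0.691 V ≤ V_t, so take I_D = 3.44 mA.
Then V_GS = 3 V and V_DS = V_DD − I_D(R_D+R_S) = 18 − 3.44×3.3 = 6.64 V.
Saturation requires V_DS ≥ V_GS − V_t = 1.6 V; 6.64 ≥ 1.6 ✓.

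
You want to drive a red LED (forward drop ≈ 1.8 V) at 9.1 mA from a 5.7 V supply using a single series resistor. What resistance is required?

R ≈ 0.43 kΩ

The resistor drops V_S − V_D = 5.7 − 1.8 = 3.9 V at 9.1 mA.
R = 3.9 V / 9.1 mA = 0.429 kΩ.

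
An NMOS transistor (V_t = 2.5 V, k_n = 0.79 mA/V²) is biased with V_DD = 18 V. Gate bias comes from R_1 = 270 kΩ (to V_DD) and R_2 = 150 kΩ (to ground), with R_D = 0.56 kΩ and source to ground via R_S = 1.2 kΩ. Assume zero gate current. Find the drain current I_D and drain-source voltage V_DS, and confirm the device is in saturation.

I_D ≈ 1.6 mA, V_DS ≈ 15 V

V_G = V_DD·R_2/(R_1+R_2) = 18×150/420 = 6.43 V.
Assume saturation: I_D = (k_n/2)(V_GS − V_t)² with V_GS = V_G − I_D·R_S = 6.43 − 1.2·I_D.
Substituting gives 0.569·I_D² − 4.72·I_D + 6.1 = 0, with roots I_D = 1.6 or 6.71 mA.
The root I_D = 6.71 mA gives V_GS = -1.62 V ≤ V_t, so take I_D = 1.6 mA.
Then V_GS = 4.51 V and V_DS = V_DD − I_D(R_D+R_S) = 18 − 1.6×1.76 = 15.2 V.
Saturation requires V_DS ≥ V_GS − V_t = 2.01 V; 15.2 ≥ 2.01 ✓.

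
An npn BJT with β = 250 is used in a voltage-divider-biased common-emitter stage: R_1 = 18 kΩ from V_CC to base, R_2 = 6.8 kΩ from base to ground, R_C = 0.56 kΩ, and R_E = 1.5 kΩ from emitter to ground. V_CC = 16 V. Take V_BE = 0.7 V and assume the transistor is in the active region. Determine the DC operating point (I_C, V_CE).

Thevenize the base divider: V_Th = V_CC·R_2/(R_1+R_2) = 16×6.8/24.8 = 4.39 V, R_Th = R_1‖R_2 = 4.94 kΩ.
Base-emitter loop: V_Th = I_B·R_Th + V_BE + (β+1)I_B·R_E, so I_B = (4.39 − 0.7) / (4.94 + 251×1.5) = 0.00967 mA.
I_C = β·I_B = 250×0.00967 = 2.42 mA, and I_E = (β+1)I_B = 2.43 mA.
V_CE = V_CC − I_C·R_C − I_E·R_E = 16 − 2.42×0.56 − 2.43×1.5 = 11 V.
V_CE = 11 V > 0.2 V confirms active-region operation.

I_C ≈ 2.4 mA, V_CE ≈ 11 V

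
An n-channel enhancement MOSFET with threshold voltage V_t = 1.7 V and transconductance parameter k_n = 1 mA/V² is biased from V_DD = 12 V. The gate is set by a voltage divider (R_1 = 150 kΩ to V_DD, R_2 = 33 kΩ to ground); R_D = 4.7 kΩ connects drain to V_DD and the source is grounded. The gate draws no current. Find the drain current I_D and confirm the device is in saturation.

I_D ≈ 0.11 mA

V_G = V_DD·R_2/(R_1+R_2) = 12×33/183 = 2.16 V. With the source grounded, V_GS = V_G = 2.16 V.
Assume saturation: I_D = (k_n/2)(V_GS − V_t)² = (1/2)×(2.16 − 1.7)² = 0.5×0.464² = 0.108 mA.
V_DS = V_DD − I_D·R_D = 12 − 0.108×4.7 = 11.5 V.
Saturation requires V_DS ≥ V_GS − V_t = 0.464 V; 11.5 ≥ 0.464 ✓.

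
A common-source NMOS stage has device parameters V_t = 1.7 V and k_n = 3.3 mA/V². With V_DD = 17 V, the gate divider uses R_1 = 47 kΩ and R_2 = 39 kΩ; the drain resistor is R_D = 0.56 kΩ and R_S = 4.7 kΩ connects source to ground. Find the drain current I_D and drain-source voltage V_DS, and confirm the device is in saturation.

V_G = V_DD·R_2/(R_1+R_2) = 17×39/86 = 7.71 V.
Assume saturation: I_D = (k_n/2)(V_GS − V_t)² with V_GS = V_G − I_D·R_S = 7.71 − 4.7·I_D.
Substituting gives 36.4·I_D² − 94.2·I_D + 59.6 = 0, with roots I_D = 1.1 or 1.48 mA.
The root I_D = 1.48 mA gives V_GS = 0.753 V ≤ V_t, so take I_D = 1.1 mA.
Then V_GS = 2.52 V and V_DS = V_DD − I_D(R_D+R_S) = 17 − 1.1×5.26 = 11.2 V.
Saturation requires V_DS ≥ V_GS − V_t = 0.818 V; 11.2 ≥ 0.818 ✓.

I_D ≈ 1.1 mA, V_DS ≈ 11 V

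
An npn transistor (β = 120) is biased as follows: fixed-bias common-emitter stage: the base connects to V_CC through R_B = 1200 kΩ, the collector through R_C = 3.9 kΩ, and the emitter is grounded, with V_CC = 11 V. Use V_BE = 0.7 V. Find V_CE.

V_CE ≈ 7 V

Base loop: V_CC = I_B·R_B + V_BE, so I_B = (11 − 0.7)/1200 kΩ = 0.00858 mA.
In the active region I_C = β·I_B = 120 × 0.00858 = 1.03 mA.
Collector loop: V_CE = V_CC − I_C·R_C = 11 − 1.03×3.9 = 6.98 V.
Since V_CE = 6.98 V > V_CE(sat) ≈ 0.2 V, the transistor is in the active region as assumed.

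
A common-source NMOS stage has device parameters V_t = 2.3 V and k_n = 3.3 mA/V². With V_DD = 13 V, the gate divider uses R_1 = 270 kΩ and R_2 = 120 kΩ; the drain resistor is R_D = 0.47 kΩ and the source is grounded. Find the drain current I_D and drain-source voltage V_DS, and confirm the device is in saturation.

I_D ≈ 4.8 mA, V_DS ≈ 11 V

V_G = V_DD·R_2/(R_1+R_2) = 13×120/390 = 4 V. With the source grounded, V_GS = V_G = 4 V.
Assume saturation: I_D = (k_n/2)(V_GS − V_t)² = (3.3/2)×(4 − 2.3)² = 1.65×1.7² = 4.77 mA.
V_DS = V_DD − I_D·R_D = 13 − 4.77×0.47 = 10.8 V.
Saturation requires V_DS ≥ V_GS − V_t = 1.7 V; 10.8 ≥ 1.7 ✓.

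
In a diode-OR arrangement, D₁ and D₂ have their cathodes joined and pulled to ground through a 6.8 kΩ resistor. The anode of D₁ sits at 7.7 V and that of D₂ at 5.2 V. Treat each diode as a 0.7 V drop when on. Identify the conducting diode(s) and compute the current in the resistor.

Only D₁ conducts; I_R ≈ 1 mA

Assume both conduct. Then node N would need to be at both 7.7−0.7 = 7 V and 5.2−0.7 = 4.5 V, which is impossible.
Assume only D₁ conducts: V_N = 7.7 − 0.7 = 7 V, so I_R = 7/6.8 = 1.03 mA.
Check D₂: its anode-to-cathode voltage is 5.2 − 7 = -1.8 V < 0.7 V, so it is off. The assumption is consistent.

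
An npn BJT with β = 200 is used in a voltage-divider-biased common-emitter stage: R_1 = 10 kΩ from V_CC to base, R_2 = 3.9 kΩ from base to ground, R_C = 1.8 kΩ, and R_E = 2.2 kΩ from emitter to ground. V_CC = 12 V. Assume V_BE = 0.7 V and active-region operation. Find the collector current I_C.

I_C ≈ 1.2 mA

Thevenize the base divider: V_Th = V_CC·R_2/(R_1+R_2) = 12×3.9/13.9 = 3.37 V, R_Th = R_1‖R_2 = 2.81 kΩ.
Base-emitter loop: V_Th = I_B·R_Th + V_BE + (β+1)I_B·R_E, so I_B = (3.37 − 0.7) / (2.81 + 201×2.2) = 0.00599 mA.
I_C = β·I_B = 200×0.00599 = 1.2 mA, and I_E = (β+1)I_B = 1.2 mA.
V_CE = V_CC − I_C·R_C − I_E·R_E = 12 − 1.2×1.8 − 1.2×2.2 = 7.19 V.
V_CE = 7.19 V > 0.2 V confirms active-region operation.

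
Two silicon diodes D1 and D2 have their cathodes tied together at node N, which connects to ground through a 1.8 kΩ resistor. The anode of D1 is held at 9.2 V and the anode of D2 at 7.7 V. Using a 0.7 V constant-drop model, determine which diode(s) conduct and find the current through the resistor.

Assume both conduct. Then node N would need to be at both 9.2−0.7 = 8.5 V and 7.7−0.7 = 7 V, which is impossible.
Assume only D1 conducts: V_N = 9.2 − 0.7 = 8.5 V, so I_R = 8.5/1.8 = 4.72 mA.
Check D2: its anode-to-cathode voltage is 7.7 − 8.5 = -0.8 V < 0.7 V, so it is off. The assumption is consistent.

Only D1 conducts; I_R ≈ 4.7 mA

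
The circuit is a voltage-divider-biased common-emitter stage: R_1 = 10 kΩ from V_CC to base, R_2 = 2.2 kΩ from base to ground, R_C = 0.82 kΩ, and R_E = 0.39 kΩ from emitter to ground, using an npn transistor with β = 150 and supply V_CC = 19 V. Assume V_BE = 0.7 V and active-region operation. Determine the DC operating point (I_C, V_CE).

Thevenize the base divider: V_Th = V_CC·R_2/(R_1+R_2) = 19×2.2/12.2 = 3.43 V, R_Th = R_1‖R_2 = 1.8 kΩ.
Base-emitter loop: V_Th = I_B·R_Th + V_BE + (β+1)I_B·R_E, so I_B = (3.43 − 0.7) / (1.8 + 151×0.39) = 0.0449 mA.
I_C = β·I_B = 150×0.0449 = 6.74 mA, and I_E = (β+1)I_B = 6.78 mA.
V_CE = V_CC − I_C·R_C − I_E·R_E = 19 − 6.74×0.82 − 6.78×0.39 = 10.8 V.
V_CE = 10.8 V > 0.2 V confirms active-region operation.

I_C ≈ 6.7 mA, V_CE ≈ 11 V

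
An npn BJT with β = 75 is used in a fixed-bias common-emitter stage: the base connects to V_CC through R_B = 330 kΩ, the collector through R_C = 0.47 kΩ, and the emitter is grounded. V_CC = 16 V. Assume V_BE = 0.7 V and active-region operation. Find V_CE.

Base loop: V_CC = I_B·R_B + V_BE, so I_B = (16 − 0.7)/330 kΩ = 0.0464 mA.
In the active region I_C = β·I_B = 75 × 0.0464 = 3.48 mA.
Collector loop: V_CE = V_CC − I_C·R_C = 16 − 3.48×0.47 = 14.4 V.
Since V_CE = 14.4 V > V_CE(sat) ≈ 0.2 V, the transistor is in the active region as assumed.

V_CE ≈ 14 V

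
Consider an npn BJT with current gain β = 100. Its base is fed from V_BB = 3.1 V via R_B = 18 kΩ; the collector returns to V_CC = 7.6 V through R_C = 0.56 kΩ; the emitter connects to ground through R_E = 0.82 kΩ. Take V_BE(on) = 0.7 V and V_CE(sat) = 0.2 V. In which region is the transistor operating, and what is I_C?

Assume active. Base-emitter loop: I_B = (V_BB − V_BE)/(R_B + (β+1)R_E) = (3.1 − 0.7)/(18 + 101×0.82) = 0.0238 mA.
I_C = β·I_B = 100×0.0238 = 2.38 mA.
V_CE = V_CC − I_C·R_C − I_E·R_E = 7.6 − 2.38×0.56 − 2.4×0.82 = 4.3 V > V_CE(sat), so the active-region assumption holds.

active; I_C ≈ 2.4 mA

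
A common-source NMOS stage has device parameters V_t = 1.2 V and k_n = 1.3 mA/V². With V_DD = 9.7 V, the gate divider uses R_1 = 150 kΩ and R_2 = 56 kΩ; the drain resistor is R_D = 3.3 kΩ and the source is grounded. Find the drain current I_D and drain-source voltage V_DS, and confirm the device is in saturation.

I_D ≈ 1.3 mA, V_DS ≈ 5.3 V

V_G = V_DD·R_2/(R_1+R_2) = 9.7×56/206 = 2.64 V. With the source grounded, V_GS = V_G = 2.64 V.
Assume saturation: I_D = (k_n/2)(V_GS − V_t)² = (1.3/2)×(2.64 − 1.2)² = 0.65×1.44² = 1.34 mA.
V_DS = V_DD − I_D·R_D = 9.7 − 1.34×3.3 = 5.27 V.
Saturation requires V_DS ≥ V_GS − V_t = 1.44 V; 5.27 ≥ 1.44 ✓.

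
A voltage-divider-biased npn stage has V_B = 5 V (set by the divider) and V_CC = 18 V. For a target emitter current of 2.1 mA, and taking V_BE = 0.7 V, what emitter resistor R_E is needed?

R_E ≈ 2 kΩ

V_E = V_B − V_BE = 5 − 0.7 = 4.3 V.
R_E = V_E / I_E = 4.3 / 2.1 = 2.05 kΩ.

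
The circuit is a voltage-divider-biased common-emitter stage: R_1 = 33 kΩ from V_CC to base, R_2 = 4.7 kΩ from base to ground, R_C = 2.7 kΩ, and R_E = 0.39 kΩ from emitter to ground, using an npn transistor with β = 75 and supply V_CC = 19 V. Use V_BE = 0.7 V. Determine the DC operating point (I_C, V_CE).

Thevenize the base divider: V_Th = V_CC·R_2/(R_1+R_2) = 19×4.7/37.7 = 2.37 V, R_Th = R_1‖R_2 = 4.11 kΩ.
Base-emitter loop: V_Th = I_B·R_Th + V_BE + (β+1)I_B·R_E, so I_B = (2.37 − 0.7) / (4.11 + 76×0.39) = 0.0494 mA.
I_C = β·I_B = 75×0.0494 = 3.71 mA, and I_E = (β+1)I_B = 3.76 mA.
V_CE = V_CC − I_C·R_C − I_E·R_E = 19 − 3.71×2.7 − 3.76×0.39 = 7.52 V.
V_CE = 7.52 V > 0.2 V confirms active-region operation.

I_C ≈ 3.7 mA, V_CE ≈ 7.5 V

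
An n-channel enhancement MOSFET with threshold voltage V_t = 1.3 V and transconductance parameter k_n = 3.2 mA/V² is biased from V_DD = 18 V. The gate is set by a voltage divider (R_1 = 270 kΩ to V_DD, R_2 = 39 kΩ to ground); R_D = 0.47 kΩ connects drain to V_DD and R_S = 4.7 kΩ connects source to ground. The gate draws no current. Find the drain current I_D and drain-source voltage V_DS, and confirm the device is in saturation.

V_G = V_DD·R_2/(R_1+R_2) = 18×39/309 = 2.27 V.
Assume saturation: I_D = (k_n/2)(V_GS − V_t)² with V_GS = V_G − I_D·R_S = 2.27 − 4.7·I_D.
Substituting gives 35.3·I_D² − 15.6·I_D + 1.51 = 0, with roots I_D = 0.143 or 0.299 mA.
The root I_D = 0.299 mA gives V_GS = 0.868 V ≤ V_t, so take I_D = 0.143 mA.
Then V_GS = 1.6 V and V_DS = V_DD − I_D(R_D+R_S) = 18 − 0.143×5.17 = 17.3 V.
Saturation requires V_DS ≥ V_GS − V_t = 0.299 V; 17.3 ≥ 0.299 ✓.

I_D ≈ 0.14 mA, V_DS ≈ 17 V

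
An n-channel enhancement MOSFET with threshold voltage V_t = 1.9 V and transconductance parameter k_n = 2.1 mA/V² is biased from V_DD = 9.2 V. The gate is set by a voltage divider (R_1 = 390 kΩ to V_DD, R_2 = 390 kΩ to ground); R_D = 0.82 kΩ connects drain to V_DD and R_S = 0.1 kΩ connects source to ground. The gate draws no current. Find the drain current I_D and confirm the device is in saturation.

V_G = V_DD·R_2/(R_1+R_2) = 9.2×390/780 = 4.6 V.
Assume saturation: I_D = (k_n/2)(V_GS − V_t)² with V_GS = V_G − I_D·R_S = 4.6 − 0.1·I_D.
Substituting gives 0.0105·I_D² − 1.57·I_D + 7.65 = 0, with roots I_D = 5.06 or 144 mA.
The root I_D = 144 mA gives V_GS = -9.82 V ≤ V_t, so take I_D = 5.06 mA.
Then V_GS = 4.09 V and V_DS = V_DD − I_D(R_D+R_S) = 9.2 − 5.06×0.92 = 4.55 V.
Saturation requires V_DS ≥ V_GS − V_t = 2.19 V; 4.55 ≥ 2.19 ✓.

I_D ≈ 5.1 mA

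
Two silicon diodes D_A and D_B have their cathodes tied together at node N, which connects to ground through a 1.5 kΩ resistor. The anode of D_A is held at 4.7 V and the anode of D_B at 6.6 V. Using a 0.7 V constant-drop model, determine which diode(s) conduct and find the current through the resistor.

Only D_B conducts; I_R ≈ 3.9 mA

Assume both conduct. Then node N would need to be at both 4.7−0.7 = 4 V and 6.6−0.7 = 5.9 V, which is impossible.
Assume only D_B conducts: V_N = 6.6 − 0.7 = 5.9 V, so I_R = 5.9/1.5 = 3.93 mA.
Check D_A: its anode-to-cathode voltage is 4.7 − 5.9 = -1.2 V < 0.7 V, so it is off. The assumption is consistent.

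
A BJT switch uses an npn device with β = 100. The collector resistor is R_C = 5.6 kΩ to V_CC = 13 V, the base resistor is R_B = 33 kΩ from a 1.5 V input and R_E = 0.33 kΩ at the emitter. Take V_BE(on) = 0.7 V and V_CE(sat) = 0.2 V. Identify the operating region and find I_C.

Assume active. Base-emitter loop: I_B = (V_BB − V_BE)/(R_B + (β+1)R_E) = (1.5 − 0.7)/(33 + 101×0.33) = 0.0121 mA.
I_C = β·I_B = 100×0.0121 = 1.21 mA.
V_CE = V_CC − I_C·R_C − I_E·R_E = 13 − 1.21×5.6 − 1.22×0.33 = 5.84 V > V_CE(sat), so the active-region assumption holds.

active; I_C ≈ 1.2 mA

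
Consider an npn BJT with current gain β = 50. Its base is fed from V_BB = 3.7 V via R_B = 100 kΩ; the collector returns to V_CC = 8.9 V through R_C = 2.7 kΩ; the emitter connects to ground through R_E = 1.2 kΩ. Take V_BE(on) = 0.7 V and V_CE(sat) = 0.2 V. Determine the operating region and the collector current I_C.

Assume active. Base-emitter loop: I_B = (V_BB − V_BE)/(R_B + (β+1)R_E) = (3.7 − 0.7)/(100 + 51×1.2) = 0.0186 mA.
I_C = β·I_B = 50×0.0186 = 0.931 mA.
V_CE = V_CC − I_C·R_C − I_E·R_E = 8.9 − 0.931×2.7 − 0.949×1.2 = 5.25 V > V_CE(sat), so the active-region assumption holds.

active; I_C ≈ 0.93 mA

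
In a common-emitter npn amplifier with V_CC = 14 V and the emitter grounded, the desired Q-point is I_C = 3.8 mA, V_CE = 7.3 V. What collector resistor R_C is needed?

R_C ≈ 1.8 kΩ

Collector loop: V_CC = I_C·R_C + V_CE.
R_C = (V_CC − V_CE)/I_C = (14 − 7.3)/3.8 = 1.76 kΩ.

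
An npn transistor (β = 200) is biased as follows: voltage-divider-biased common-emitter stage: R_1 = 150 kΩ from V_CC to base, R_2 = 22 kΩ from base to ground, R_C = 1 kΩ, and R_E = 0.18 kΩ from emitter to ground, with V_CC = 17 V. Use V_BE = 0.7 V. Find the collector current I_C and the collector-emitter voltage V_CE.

Thevenize the base divider: V_Th = V_CC·R_2/(R_1+R_2) = 17×22/172 = 2.17 V, R_Th = R_1‖R_2 = 19.2 kΩ.
Base-emitter loop: V_Th = I_B·R_Th + V_BE + (β+1)I_B·R_E, so I_B = (2.17 − 0.7) / (19.2 + 201×0.18) = 0.0266 mA.
I_C = β·I_B = 200×0.0266 = 5.33 mA, and I_E = (β+1)I_B = 5.35 mA.
V_CE = V_CC − I_C·R_C − I_E·R_E = 17 − 5.33×1 − 5.35×0.18 = 10.7 V.
V_CE = 10.7 V > 0.2 V confirms active-region operation.

I_C ≈ 5.3 mA, V_CE ≈ 11 V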